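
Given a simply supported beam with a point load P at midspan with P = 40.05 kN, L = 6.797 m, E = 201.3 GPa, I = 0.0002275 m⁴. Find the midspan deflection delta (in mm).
Model: a simply supported beam with a point load P at midspan, so delta = (P·L^3) / (48·E·I).
Convert to SI units:
  P = 40.05 kN = 40050 N
  E = 201.3 GPa = 2.013 × 10¹¹ Pa
Substitute:
  delta = (40050 × 6.797^3) / (48 × (2.013 × 10¹¹) × 0.0002275)
  delta = 0.005721 m
Convert: delta = 0.005721 m = 5.721 mm
Final answer: delta = 5.721 mm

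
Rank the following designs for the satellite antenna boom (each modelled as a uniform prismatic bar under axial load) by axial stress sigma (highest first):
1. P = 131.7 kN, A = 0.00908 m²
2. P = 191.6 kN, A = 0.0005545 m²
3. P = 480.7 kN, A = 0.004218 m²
Model: a uniform prismatic bar under axial load, so sigma = P / A (SI units).
  Case 1: sigma = 131700 / 0.00908 = 1.45 × 10⁷ Pa = 14.5 MPa
  Case 2: sigma = 191600 / 0.0005545 = 3.455 × 10⁸ Pa = 345.5 MPa
  Case 3: sigma = 480700 / 0.004218 = 1.14 × 10⁸ Pa = 114 MPa
Ordering: 345.5 MPa (case 2) > 114 MPa (case 3) > 14.5 MPa (case 1)
Final answer: 2, 3, 1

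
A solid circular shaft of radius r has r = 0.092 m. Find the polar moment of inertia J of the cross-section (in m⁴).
Model: a solid circular shaft of radius r, so J = (π·r^4) / 2.
Substitute:
  J = (π × 0.092^4) / 2
  J = 0.0001125 m⁴
Final answer: J = 0.0001125 m⁴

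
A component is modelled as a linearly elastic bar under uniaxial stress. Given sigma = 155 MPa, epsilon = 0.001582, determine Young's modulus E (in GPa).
Model: a linearly elastic bar under uniaxial stress, so epsilon = sigma / E.
Solve for E: E = sigma / epsilon.
Convert to SI units:
  sigma = 155 MPa = 1.55 × 10⁸ Pa
Substitute:
  E = (1.55 × 10⁸) / 0.001582
  E = 9.798 × 10¹⁰ Pa
Convert: E = 9.798 × 10¹⁰ Pa = 97.98 GPa
Final answer: E = 97.98 GPa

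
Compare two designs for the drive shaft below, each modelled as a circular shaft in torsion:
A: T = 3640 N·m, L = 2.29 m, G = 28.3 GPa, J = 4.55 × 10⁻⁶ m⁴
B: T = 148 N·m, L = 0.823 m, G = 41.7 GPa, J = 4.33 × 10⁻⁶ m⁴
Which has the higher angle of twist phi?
Model: a circular shaft in torsion, so phi = (T·L) / (G·J) (SI units).
  A: phi = (3640 × 2.29) / ((2.83 × 10¹⁰) × (4.55 × 10⁻⁶)) = 0.06473 rad = 3.709°
  B: phi = (148 × 0.823) / ((4.17 × 10¹⁰) × (4.33 × 10⁻⁶)) = 0.0006746 rad = 0.03865°
3.709° > 0.03865°, so A is larger.
Final answer: A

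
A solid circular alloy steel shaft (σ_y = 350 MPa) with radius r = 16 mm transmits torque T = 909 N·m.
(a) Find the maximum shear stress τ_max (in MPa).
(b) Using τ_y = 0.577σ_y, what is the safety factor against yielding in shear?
(a) For a solid circular shaft, τ_max = T·r/J with J = π·r^4/2, i.e. τ_max = 2·T / (π·r^3). Convert r = 16 mm = 0.016 m.
  τ_max = (2 × 909) / (π × 0.016^3) = 1.413 × 10⁸ Pa = 141.3 MPa
(b) τ_y = 0.577 × 350 = 201.95 MPa
  SF = τ_y/τ_max = 201.95 / 141.3 = 1.429
Final answer: (a) τ_max = 141.3 MPa, (b) SF = 1.429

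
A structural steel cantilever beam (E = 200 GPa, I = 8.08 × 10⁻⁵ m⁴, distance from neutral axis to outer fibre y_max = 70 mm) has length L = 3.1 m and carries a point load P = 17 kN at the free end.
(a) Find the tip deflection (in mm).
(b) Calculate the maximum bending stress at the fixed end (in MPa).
(a) Tip deflection of a cantilever with an end point load: δ = P·L^3 / (3·E·I). Convert P = 17 kN = 17000 N, E = 200 GPa = 2 × 10¹¹ Pa.
  δ = (17000 × 3.1^3) / (3 × (2 × 10¹¹) × (8.08 × 10⁻⁵)) = 0.01045 m = 10.45 mm
(b) Maximum bending moment at the fixed end: M = P·L = 17000 × 3.1 = 52700 N·m. Convert y_max = 70 mm = 0.07 m.
  σ = M·y_max / I = (52700 × 0.07) / (8.08 × 10⁻⁵) = 4.566 × 10⁷ Pa = 45.66 MPa
Final answer: (a) δ = 10.45 mm, (b) σ = 45.66 MPa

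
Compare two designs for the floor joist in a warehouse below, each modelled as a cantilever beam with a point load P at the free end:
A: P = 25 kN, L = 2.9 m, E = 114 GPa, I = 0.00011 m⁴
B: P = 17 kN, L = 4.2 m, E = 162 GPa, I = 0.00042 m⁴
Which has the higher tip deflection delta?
Model: a cantilever beam with a point load P at the free end, so delta = (P·L^3) / (3·E·I) (SI units).
  A: delta = (25000 × 2.9^3) / (3 × (1.14 × 10¹¹) × 0.00011) = 0.01621 m = 16.21 mm
  B: delta = (17000 × 4.2^3) / (3 × (1.62 × 10¹¹) × 0.00042) = 0.00617 m = 6.17 mm
16.21 mm > 6.17 mm, so A is larger.
Final answer: A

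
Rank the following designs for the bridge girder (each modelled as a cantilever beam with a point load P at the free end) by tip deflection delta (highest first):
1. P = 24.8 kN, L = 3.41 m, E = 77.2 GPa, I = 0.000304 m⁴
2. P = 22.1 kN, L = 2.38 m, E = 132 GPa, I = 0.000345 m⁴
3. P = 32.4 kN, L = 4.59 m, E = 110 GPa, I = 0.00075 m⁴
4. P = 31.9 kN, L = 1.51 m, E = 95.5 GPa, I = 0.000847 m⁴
Model: a cantilever beam with a point load P at the free end, so delta = (P·L^3) / (3·E·I) (SI units).
  Case 1: delta = (24800 × 3.41^3) / (3 × (7.72 × 10¹⁰) × 0.000304) = 0.01397 m = 13.97 mm
  Case 2: delta = (22100 × 2.38^3) / (3 × (1.32 × 10¹¹) × 0.000345) = 0.002181 m = 2.181 mm
  Case 3: delta = (32400 × 4.59^3) / (3 × (1.1 × 10¹¹) × 0.00075) = 0.01266 m = 12.66 mm
  Case 4: delta = (31900 × 1.51^3) / (3 × (9.55 × 10¹⁰) × 0.000847) = 0.0004526 m = 0.4526 mm
Ordering: 13.97 mm (case 1) > 12.66 mm (case 3) > 2.181 mm (case 2) > 0.4526 mm (case 4)
Final answer: 1, 3, 2, 4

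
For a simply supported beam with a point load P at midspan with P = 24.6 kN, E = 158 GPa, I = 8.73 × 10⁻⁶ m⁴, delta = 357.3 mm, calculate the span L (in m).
Model: a simply supported beam with a point load P at midspan, so delta = (P·L^3) / (48·E·I).
Solve for L: L = ((48·delta·E·I) / P)^(1/3).
Convert to SI units:
  P = 24.6 kN = 24600 N
  E = 158 GPa = 1.58 × 10¹¹ Pa
  delta = 357.3 mm = 0.3573 m
Substitute:
  L = ((48 × 0.3573 × (1.58 × 10¹¹) × (8.73 × 10⁻⁶)) / 24600)^(1/3)
  L = 9.87 m
Final answer: L = 9.87 m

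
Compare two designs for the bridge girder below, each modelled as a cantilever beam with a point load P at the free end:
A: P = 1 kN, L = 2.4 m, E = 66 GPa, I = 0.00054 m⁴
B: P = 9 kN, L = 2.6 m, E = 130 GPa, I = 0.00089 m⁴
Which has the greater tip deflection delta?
Model: a cantilever beam with a point load P at the free end, so delta = (P·L^3) / (3·E·I) (SI units).
  A: delta = (1000 × 2.4^3) / (3 × (6.6 × 10¹⁰) × 0.00054) = 0.0001293 m = 0.1293 mm
  B: delta = (9000 × 2.6^3) / (3 × (1.3 × 10¹¹) × 0.00089) = 0.0004557 m = 0.4557 mm
0.4557 mm > 0.1293 mm, so B is larger.
Final answer: B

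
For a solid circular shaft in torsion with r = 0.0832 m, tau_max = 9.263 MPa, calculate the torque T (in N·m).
Model: a solid circular shaft in torsion, so tau_max = (2·T) / (π·r^3).
Solve for T: T = (π·tau_max·r^3) / 2.
Convert to SI units:
  tau_max = 9.263 MPa = 9.263 × 10⁶ Pa
Substitute:
  T = (π × (9.263 × 10⁶) × 0.0832^3) / 2
  T = 8380 N·m
Final answer: T = 8380 N·m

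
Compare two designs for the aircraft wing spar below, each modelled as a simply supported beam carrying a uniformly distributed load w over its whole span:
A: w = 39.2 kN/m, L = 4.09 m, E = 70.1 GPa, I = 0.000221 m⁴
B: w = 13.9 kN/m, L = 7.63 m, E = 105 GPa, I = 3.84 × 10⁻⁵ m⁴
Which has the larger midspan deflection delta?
Model: a simply supported beam carrying a uniformly distributed load w over its whole span, so delta = (5·w·L^4) / (384·E·I) (SI units).
  A: delta = (5 × 39200 × 4.09^4) / (384 × (7.01 × 10¹⁰) × 0.000221) = 0.00922 m = 9.22 mm
  B: delta = (5 × 13900 × 7.63^4) / (384 × (1.05 × 10¹¹) × (3.84 × 10⁻⁵)) = 0.1521 m = 152.1 mm
152.1 mm > 9.22 mm, so B is larger.
Final answer: B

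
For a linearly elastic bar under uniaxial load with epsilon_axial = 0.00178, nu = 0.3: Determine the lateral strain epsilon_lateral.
Model: a linearly elastic bar under uniaxial load, so epsilon_lateral = -nu·epsilon_axial.
Substitute:
  epsilon_lateral = -(0.3 × 0.00178)
  epsilon_lateral = -0.000534
Final answer: epsilon_lateral = -0.000534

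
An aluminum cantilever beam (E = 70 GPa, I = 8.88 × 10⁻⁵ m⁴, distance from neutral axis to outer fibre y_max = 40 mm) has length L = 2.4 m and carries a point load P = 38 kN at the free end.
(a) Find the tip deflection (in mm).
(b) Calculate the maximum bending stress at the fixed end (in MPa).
(a) Tip deflection of a cantilever with an end point load: δ = P·L^3 / (3·E·I). Convert P = 38 kN = 38000 N, E = 70 GPa = 7 × 10¹⁰ Pa.
  δ = (38000 × 2.4^3) / (3 × (7 × 10¹⁰) × (8.88 × 10⁻⁵)) = 0.02817 m = 28.17 mm
(b) Maximum bending moment at the fixed end: M = P·L = 38000 × 2.4 = 91200 N·m. Convert y_max = 40 mm = 0.04 m.
  σ = M·y_max / I = (91200 × 0.04) / (8.88 × 10⁻⁵) = 4.108 × 10⁷ Pa = 41.08 MPa
Final answer: (a) δ = 28.17 mm, (b) σ = 41.08 MPa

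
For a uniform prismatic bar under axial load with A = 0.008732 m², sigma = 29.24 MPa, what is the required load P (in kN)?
Model: a uniform prismatic bar under axial load, so sigma = P / A.
Solve for P: P = sigma·A.
Convert to SI units:
  sigma = 29.24 MPa = 2.924 × 10⁷ Pa
Substitute:
  P = (2.924 × 10⁷) × 0.008732
  P = 255300 N
Convert: P = 255300 N = 255.3 kN
Final answer: P = 255.3 kN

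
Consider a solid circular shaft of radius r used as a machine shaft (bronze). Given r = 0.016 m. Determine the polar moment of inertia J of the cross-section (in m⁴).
Model: a solid circular shaft of radius r, so J = (π·r^4) / 2.
Substitute:
  J = (π × 0.016^4) / 2
  J = 1.029 × 10⁻⁷ m⁴
Final answer: J = 1.029 × 10⁻⁷ m⁴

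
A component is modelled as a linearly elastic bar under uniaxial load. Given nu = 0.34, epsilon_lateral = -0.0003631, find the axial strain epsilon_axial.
Model: a linearly elastic bar under uniaxial load, so epsilon_lateral = -nu·epsilon_axial.
Solve for epsilon_axial: epsilon_axial = -epsilon_lateral / nu.
Substitute:
  epsilon_axial = -(-0.0003631) / 0.34
  epsilon_axial = 0.001068
Final answer: epsilon_axial = 0.001068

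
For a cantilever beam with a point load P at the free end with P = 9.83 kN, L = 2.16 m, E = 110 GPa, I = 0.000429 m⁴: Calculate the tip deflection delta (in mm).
Model: a cantilever beam with a point load P at the free end, so delta = (P·L^3) / (3·E·I).
Convert to SI units:
  P = 9.83 kN = 9830 N
  E = 110 GPa = 1.1 × 10¹¹ Pa
Substitute:
  delta = (9830 × 2.16^3) / (3 × (1.1 × 10¹¹) × 0.000429)
  delta = 0.0006998 m
Convert: delta = 0.0006998 m = 0.6998 mm
Final answer: delta = 0.6998 mm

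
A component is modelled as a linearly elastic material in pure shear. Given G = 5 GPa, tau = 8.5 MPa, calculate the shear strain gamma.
Model: a linearly elastic material in pure shear, so tau = G·gamma.
Solve for gamma: gamma = tau / G.
Convert to SI units:
  G = 5 GPa = 5 × 10⁹ Pa
  tau = 8.5 MPa = 8.5 × 10⁶ Pa
Substitute:
  gamma = (8.5 × 10⁶) / (5 × 10⁹)
  gamma = 0.0017
Final answer: gamma = 0.0017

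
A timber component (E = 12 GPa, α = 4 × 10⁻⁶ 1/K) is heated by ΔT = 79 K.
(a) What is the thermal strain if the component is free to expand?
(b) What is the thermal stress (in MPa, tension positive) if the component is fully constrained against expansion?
(a) Free thermal strain ε_th = α·ΔT = (4 × 10⁻⁶) × 79 = 0.000316
(b) Fully constrained, the expansion is suppressed, so σ = -E·α·ΔT. Convert E = 12 GPa = 1.2 × 10¹⁰ Pa.
  σ = -(1.2 × 10¹⁰) × (4 × 10⁻⁶) × 79 = -3.792 × 10⁶ Pa = -3.792 MPa (compressive)
Final answer: (a) ε_th = 0.000316, (b) σ = -3.792 MPa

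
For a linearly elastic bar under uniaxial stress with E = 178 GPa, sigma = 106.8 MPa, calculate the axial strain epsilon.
Model: a linearly elastic bar under uniaxial stress, so sigma = E·epsilon.
Solve for epsilon: epsilon = sigma / E.
Convert to SI units:
  E = 178 GPa = 1.78 × 10¹¹ Pa
  sigma = 106.8 MPa = 1.068 × 10⁸ Pa
Substitute:
  epsilon = (1.068 × 10⁸) / (1.78 × 10¹¹)
  epsilon = 0.0006
Final answer: epsilon = 0.0006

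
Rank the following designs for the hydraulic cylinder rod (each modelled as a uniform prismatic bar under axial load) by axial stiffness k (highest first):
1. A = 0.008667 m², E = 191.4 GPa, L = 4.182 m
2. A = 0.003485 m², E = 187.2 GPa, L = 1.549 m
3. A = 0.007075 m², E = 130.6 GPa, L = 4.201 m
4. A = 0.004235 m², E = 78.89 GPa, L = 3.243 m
Model: a uniform prismatic bar under axial load, so k = (A·E) / L (SI units).
  Case 1: k = (0.008667 × (1.914 × 10¹¹)) / 4.182 = 3.967 × 10⁸ N/m = 396.7 MN/m
  Case 2: k = (0.003485 × (1.872 × 10¹¹)) / 1.549 = 4.212 × 10⁸ N/m = 421.2 MN/m
  Case 3: k = (0.007075 × (1.306 × 10¹¹)) / 4.201 = 2.199 × 10⁸ N/m = 219.9 MN/m
  Case 4: k = (0.004235 × (7.889 × 10¹⁰)) / 3.243 = 1.03 × 10⁸ N/m = 103 MN/m
Ordering: 421.2 MN/m (case 2) > 396.7 MN/m (case 1) > 219.9 MN/m (case 3) > 103 MN/m (case 4)
Final answer: 2, 1, 3, 4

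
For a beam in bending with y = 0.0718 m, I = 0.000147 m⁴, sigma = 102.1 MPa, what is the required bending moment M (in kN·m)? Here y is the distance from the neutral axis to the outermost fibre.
Model: a beam in bending, so sigma = (M·y) / I.
Solve for M: M = (sigma·I) / y.
Convert to SI units:
  sigma = 102.1 MPa = 1.021 × 10⁸ Pa
Substitute:
  M = ((1.021 × 10⁸) × 0.000147) / 0.0718
  M = 209000 N·m
Convert: M = 209000 N·m = 209 kN·m
Final answer: M = 209 kN·m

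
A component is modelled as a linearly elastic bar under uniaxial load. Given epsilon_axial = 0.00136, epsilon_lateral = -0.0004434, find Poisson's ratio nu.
Model: a linearly elastic bar under uniaxial load, so epsilon_lateral = -nu·epsilon_axial.
Solve for nu: nu = -epsilon_lateral / epsilon_axial.
Substitute:
  nu = -(-0.0004434) / 0.00136
  nu = 0.326
Final answer: nu = 0.326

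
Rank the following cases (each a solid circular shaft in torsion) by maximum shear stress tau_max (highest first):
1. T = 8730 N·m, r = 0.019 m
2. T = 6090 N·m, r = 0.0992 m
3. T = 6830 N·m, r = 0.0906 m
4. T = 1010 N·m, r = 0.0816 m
Model: a solid circular shaft in torsion, so tau_max = (2·T) / (π·r^3) (SI units).
  Case 1: tau_max = (2 × 8730) / (π × 0.019^3) = 8.103 × 10⁸ Pa = 810.3 MPa
  Case 2: tau_max = (2 × 6090) / (π × 0.0992^3) = 3.972 × 10⁶ Pa = 3.972 MPa
  Case 3: tau_max = (2 × 6830) / (π × 0.0906^3) = 5.847 × 10⁶ Pa = 5.847 MPa
  Case 4: tau_max = (2 × 1010) / (π × 0.0816^3) = 1.183 × 10⁶ Pa = 1.183 MPa
Ordering: 810.3 MPa (case 1) > 5.847 MPa (case 3) > 3.972 MPa (case 2) > 1.183 MPa (case 4)
Final answer: 1, 3, 2, 4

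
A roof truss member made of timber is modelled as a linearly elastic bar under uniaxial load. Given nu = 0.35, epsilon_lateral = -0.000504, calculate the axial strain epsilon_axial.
Model: a linearly elastic bar under uniaxial load, so epsilon_lateral = -nu·epsilon_axial.
Solve for epsilon_axial: epsilon_axial = -epsilon_lateral / nu.
Substitute:
  epsilon_axial = -(-0.000504) / 0.35
  epsilon_axial = 0.00144
Final answer: epsilon_axial = 0.00144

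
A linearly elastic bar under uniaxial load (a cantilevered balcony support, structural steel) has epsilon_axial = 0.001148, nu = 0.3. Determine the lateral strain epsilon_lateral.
Model: a linearly elastic bar under uniaxial load, so epsilon_lateral = -nu·epsilon_axial.
Substitute:
  epsilon_lateral = -(0.3 × 0.001148)
  epsilon_lateral = -0.0003444
Final answer: epsilon_lateral = -0.0003444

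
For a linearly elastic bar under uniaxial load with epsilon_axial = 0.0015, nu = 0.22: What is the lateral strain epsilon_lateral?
Model: a linearly elastic bar under uniaxial load, so epsilon_lateral = -nu·epsilon_axial.
Substitute:
  epsilon_lateral = -(0.22 × 0.0015)
  epsilon_lateral = -0.00033
Final answer: epsilon_lateral = -0.00033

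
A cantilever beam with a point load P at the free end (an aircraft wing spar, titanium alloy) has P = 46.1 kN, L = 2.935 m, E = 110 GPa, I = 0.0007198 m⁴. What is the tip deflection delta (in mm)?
Model: a cantilever beam with a point load P at the free end, so delta = (P·L^3) / (3·E·I).
Convert to SI units:
  P = 46.1 kN = 46100 N
  E = 110 GPa = 1.1 × 10¹¹ Pa
Substitute:
  delta = (46100 × 2.935^3) / (3 × (1.1 × 10¹¹) × 0.0007198)
  delta = 0.004907 m
Convert: delta = 0.004907 m = 4.907 mm
Final answer: delta = 4.907 mm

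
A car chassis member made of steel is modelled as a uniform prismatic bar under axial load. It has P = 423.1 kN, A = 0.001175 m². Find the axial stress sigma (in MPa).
Model: a uniform prismatic bar under axial load, so sigma = P / A.
Convert to SI units:
  P = 423.1 kN = 423100 N
Substitute:
  sigma = 423100 / 0.001175
  sigma = 3.601 × 10⁸ Pa
Convert: sigma = 3.601 × 10⁸ Pa = 360.1 MPa
Final answer: sigma = 360.1 MPa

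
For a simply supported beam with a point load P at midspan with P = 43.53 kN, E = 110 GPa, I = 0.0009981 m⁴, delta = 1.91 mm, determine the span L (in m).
Model: a simply supported beam with a point load P at midspan, so delta = (P·L^3) / (48·E·I).
Solve for L: L = ((48·delta·E·I) / P)^(1/3).
Convert to SI units:
  P = 43.53 kN = 43530 N
  E = 110 GPa = 1.1 × 10¹¹ Pa
  delta = 1.91 mm = 0.00191 m
Substitute:
  L = ((48 × 0.00191 × (1.1 × 10¹¹) × 0.0009981) / 43530)^(1/3)
  L = 6.138 m
Final answer: L = 6.138 m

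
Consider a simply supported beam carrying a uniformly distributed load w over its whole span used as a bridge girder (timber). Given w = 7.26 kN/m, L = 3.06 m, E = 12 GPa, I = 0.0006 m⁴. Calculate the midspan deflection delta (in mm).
Model: a simply supported beam carrying a uniformly distributed load w over its whole span, so delta = (5·w·L^4) / (384·E·I).
Convert to SI units:
  w = 7.26 kN/m = 7260 N/m
  E = 12 GPa = 1.2 × 10¹⁰ Pa
Substitute:
  delta = (5 × 7260 × 3.06^4) / (384 × (1.2 × 10¹⁰) × 0.0006)
  delta = 0.001151 m
Convert: delta = 0.001151 m = 1.151 mm
Final answer: delta = 1.151 mm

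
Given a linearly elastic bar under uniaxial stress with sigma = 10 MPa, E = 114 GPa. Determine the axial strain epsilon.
Model: a linearly elastic bar under uniaxial stress, so epsilon = sigma / E.
Convert to SI units:
  sigma = 10 MPa = 1 × 10⁷ Pa
  E = 114 GPa = 1.14 × 10¹¹ Pa
Substitute:
  epsilon = (1 × 10⁷) / (1.14 × 10¹¹)
  epsilon = 8.772 × 10⁻⁵
Final answer: epsilon = 8.772 × 10⁻⁵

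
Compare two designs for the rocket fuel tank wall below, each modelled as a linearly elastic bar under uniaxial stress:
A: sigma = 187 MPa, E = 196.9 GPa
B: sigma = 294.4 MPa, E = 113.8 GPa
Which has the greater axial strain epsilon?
Model: a linearly elastic bar under uniaxial stress, so epsilon = sigma / E (SI units).
  A: epsilon = (1.87 × 10⁸) / (1.969 × 10¹¹) = 0.0009497
  B: epsilon = (2.944 × 10⁸) / (1.138 × 10¹¹) = 0.002587
0.002587 > 0.0009497, so B is larger.
Final answer: B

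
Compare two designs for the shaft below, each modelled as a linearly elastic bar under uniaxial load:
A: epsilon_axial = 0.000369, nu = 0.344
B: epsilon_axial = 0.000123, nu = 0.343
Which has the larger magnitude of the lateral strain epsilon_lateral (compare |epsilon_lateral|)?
Model: a linearly elastic bar under uniaxial load, so epsilon_lateral = -nu·epsilon_axial (SI units).
  A: epsilon_lateral = -(0.344 × 0.000369) = -0.0001269
  B: epsilon_lateral = -(0.343 × 0.000123) = -4.219 × 10⁻⁵
|epsilon_lateral|: A = 0.0001269, B = 4.219 × 10⁻⁵, so A is larger in magnitude.
Final answer: A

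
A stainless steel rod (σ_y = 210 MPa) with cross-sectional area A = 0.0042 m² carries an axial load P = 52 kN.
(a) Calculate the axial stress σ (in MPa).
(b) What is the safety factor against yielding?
(a) Axial stress σ = P/A. Convert P = 52 kN = 52000 N.
  σ = 52000 / 0.0042 = 1.238 × 10⁷ Pa = 12.38 MPa
(b) Safety factor SF = σ_y/σ = 210 / 12.38 = 16.96
Final answer: (a) σ = 12.38 MPa, (b) SF = 16.96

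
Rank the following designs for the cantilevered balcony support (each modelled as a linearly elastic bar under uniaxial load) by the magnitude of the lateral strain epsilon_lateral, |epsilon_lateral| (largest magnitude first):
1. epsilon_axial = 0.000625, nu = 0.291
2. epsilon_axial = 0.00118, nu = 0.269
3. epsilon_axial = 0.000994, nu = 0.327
Model: a linearly elastic bar under uniaxial load, so epsilon_lateral = -nu·epsilon_axial (SI units).
  Case 1: epsilon_lateral = -(0.291 × 0.000625) = -0.0001819
  Case 2: epsilon_lateral = -(0.269 × 0.00118) = -0.0003174
  Case 3: epsilon_lateral = -(0.327 × 0.000994) = -0.000325
Ordering by |epsilon_lateral|: 0.000325 (case 3) > 0.0003174 (case 2) > 0.0001819 (case 1)
Final answer: 3, 2, 1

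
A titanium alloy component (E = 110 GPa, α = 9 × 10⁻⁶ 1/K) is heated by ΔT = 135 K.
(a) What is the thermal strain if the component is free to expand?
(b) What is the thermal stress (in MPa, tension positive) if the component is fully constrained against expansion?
(a) Free thermal strain ε_th = α·ΔT = (9 × 10⁻⁶) × 135 = 0.001215
(b) Fully constrained, the expansion is suppressed, so σ = -E·α·ΔT. Convert E = 110 GPa = 1.1 × 10¹¹ Pa.
  σ = -(1.1 × 10¹¹) × (9 × 10⁻⁶) × 135 = -1.336 × 10⁸ Pa = -133.6 MPa (compressive)
Final answer: (a) ε_th = 0.001215, (b) σ = -133.6 MPa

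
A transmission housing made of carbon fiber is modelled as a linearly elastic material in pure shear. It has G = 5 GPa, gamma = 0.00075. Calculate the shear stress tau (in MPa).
Model: a linearly elastic material in pure shear, so tau = G·gamma.
Convert to SI units:
  G = 5 GPa = 5 × 10⁹ Pa
Substitute:
  tau = (5 × 10⁹) × 0.00075
  tau = 3.75 × 10⁶ Pa
Convert: tau = 3.75 × 10⁶ Pa = 3.75 MPa
Final answer: tau = 3.75 MPa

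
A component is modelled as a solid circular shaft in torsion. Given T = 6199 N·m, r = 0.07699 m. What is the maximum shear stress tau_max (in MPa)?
Model: a solid circular shaft in torsion, so tau_max = (2·T) / (π·r^3).
Substitute:
  tau_max = (2 × 6199) / (π × 0.07699^3)
  tau_max = 8.648 × 10⁶ Pa
Convert: tau_max = 8.648 × 10⁶ Pa = 8.648 MPa
Final answer: tau_max = 8.648 MPa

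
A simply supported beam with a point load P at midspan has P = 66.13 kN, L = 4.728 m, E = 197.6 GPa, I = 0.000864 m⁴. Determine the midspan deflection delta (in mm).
Model: a simply supported beam with a point load P at midspan, so delta = (P·L^3) / (48·E·I).
Convert to SI units:
  P = 66.13 kN = 66130 N
  E = 197.6 GPa = 1.976 × 10¹¹ Pa
Substitute:
  delta = (66130 × 4.728^3) / (48 × (1.976 × 10¹¹) × 0.000864)
  delta = 0.0008529 m
Convert: delta = 0.0008529 m = 0.8529 mm
Final answer: delta = 0.8529 mm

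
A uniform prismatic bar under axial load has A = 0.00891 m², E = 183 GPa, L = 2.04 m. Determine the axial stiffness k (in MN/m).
Model: a uniform prismatic bar under axial load, so k = (A·E) / L.
Convert to SI units:
  E = 183 GPa = 1.83 × 10¹¹ Pa
Substitute:
  k = (0.00891 × (1.83 × 10¹¹)) / 2.04
  k = 7.993 × 10⁸ N/m
Convert: k = 7.993 × 10⁸ N/m = 799.3 MN/m
Final answer: k = 799.3 MN/m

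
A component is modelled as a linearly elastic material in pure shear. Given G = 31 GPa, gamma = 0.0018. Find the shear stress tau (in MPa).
Model: a linearly elastic material in pure shear, so tau = G·gamma.
Convert to SI units:
  G = 31 GPa = 3.1 × 10¹⁰ Pa
Substitute:
  tau = (3.1 × 10¹⁰) × 0.0018
  tau = 5.58 × 10⁷ Pa
Convert: tau = 5.58 × 10⁷ Pa = 55.8 MPa
Final answer: tau = 55.8 MPa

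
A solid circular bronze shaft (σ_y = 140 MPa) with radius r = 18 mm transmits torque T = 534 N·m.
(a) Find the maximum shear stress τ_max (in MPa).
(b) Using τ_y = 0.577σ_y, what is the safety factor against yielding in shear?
(a) For a solid circular shaft, τ_max = T·r/J with J = π·r^4/2, i.e. τ_max = 2·T / (π·r^3). Convert r = 18 mm = 0.018 m.
  τ_max = (2 × 534) / (π × 0.018^3) = 5.829 × 10⁷ Pa = 58.29 MPa
(b) τ_y = 0.577 × 140 = 80.78 MPa
  SF = τ_y/τ_max = 80.78 / 58.29 = 1.386
Final answer: (a) τ_max = 58.29 MPa, (b) SF = 1.386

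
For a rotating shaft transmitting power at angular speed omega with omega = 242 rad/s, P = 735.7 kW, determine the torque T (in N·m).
Model: a rotating shaft transmitting power at angular speed omega, so P = T·omega.
Solve for T: T = P / omega.
Convert to SI units:
  P = 735.7 kW = 735700 W
Substitute:
  T = 735700 / 242
  T = 3040 N·m
Final answer: T = 3040 N·m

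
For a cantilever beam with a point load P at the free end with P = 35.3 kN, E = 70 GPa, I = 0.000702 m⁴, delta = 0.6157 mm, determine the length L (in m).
Model: a cantilever beam with a point load P at the free end, so delta = (P·L^3) / (3·E·I).
Solve for L: L = ((3·delta·E·I) / P)^(1/3).
Convert to SI units:
  P = 35.3 kN = 35300 N
  E = 70 GPa = 7 × 10¹⁰ Pa
  delta = 0.6157 mm = 0.0006157 m
Substitute:
  L = ((3 × 0.0006157 × (7 × 10¹⁰) × 0.000702) / 35300)^(1/3)
  L = 1.37 m
Final answer: L = 1.37 m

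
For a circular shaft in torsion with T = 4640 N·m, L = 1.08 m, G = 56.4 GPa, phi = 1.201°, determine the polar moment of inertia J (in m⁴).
Model: a circular shaft in torsion, so phi = (T·L) / (G·J).
Solve for J: J = (T·L) / (phi·G).
Convert to SI units:
  G = 56.4 GPa = 5.64 × 10¹⁰ Pa
  phi = 1.201° = 0.02096 rad
Substitute:
  J = (4640 × 1.08) / (0.02096 × (5.64 × 10¹⁰))
  J = 4.239 × 10⁻⁶ m⁴
Final answer: J = 4.239 × 10⁻⁶ m⁴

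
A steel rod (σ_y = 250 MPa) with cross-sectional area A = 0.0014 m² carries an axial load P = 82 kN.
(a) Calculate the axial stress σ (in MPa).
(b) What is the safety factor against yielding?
(a) Axial stress σ = P/A. Convert P = 82 kN = 82000 N.
  σ = 82000 / 0.0014 = 5.857 × 10⁷ Pa = 58.57 MPa
(b) Safety factor SF = σ_y/σ = 250 / 58.57 = 4.268
Final answer: (a) σ = 58.57 MPa, (b) SF = 4.268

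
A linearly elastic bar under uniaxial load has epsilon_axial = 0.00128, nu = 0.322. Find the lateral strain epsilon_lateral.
Model: a linearly elastic bar under uniaxial load, so epsilon_lateral = -nu·epsilon_axial.
Substitute:
  epsilon_lateral = -(0.322 × 0.00128)
  epsilon_lateral = -0.0004122
Final answer: epsilon_lateral = -0.0004122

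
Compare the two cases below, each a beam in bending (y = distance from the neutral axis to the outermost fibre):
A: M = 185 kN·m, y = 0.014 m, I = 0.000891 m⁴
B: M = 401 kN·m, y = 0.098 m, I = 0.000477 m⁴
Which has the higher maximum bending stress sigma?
Model: a beam in bending (y = distance from the neutral axis to the outermost fibre), so sigma = (M·y) / I (SI units).
  A: sigma = (185000 × 0.014) / 0.000891 = 2.907 × 10⁶ Pa = 2.907 MPa
  B: sigma = (401000 × 0.098) / 0.000477 = 8.239 × 10⁷ Pa = 82.39 MPa
82.39 MPa > 2.907 MPa, so B is larger.
Final answer: B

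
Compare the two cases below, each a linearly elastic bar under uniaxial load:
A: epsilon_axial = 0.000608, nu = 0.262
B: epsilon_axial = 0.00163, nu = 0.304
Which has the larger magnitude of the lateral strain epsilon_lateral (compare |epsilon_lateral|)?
Model: a linearly elastic bar under uniaxial load, so epsilon_lateral = -nu·epsilon_axial (SI units).
  A: epsilon_lateral = -(0.262 × 0.000608) = -0.0001593
  B: epsilon_lateral = -(0.304 × 0.00163) = -0.0004955
|epsilon_lateral|: A = 0.0001593, B = 0.0004955, so B is larger in magnitude.
Final answer: B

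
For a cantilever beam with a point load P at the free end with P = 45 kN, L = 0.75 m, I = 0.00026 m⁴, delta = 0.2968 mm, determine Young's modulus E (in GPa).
Model: a cantilever beam with a point load P at the free end, so delta = (P·L^3) / (3·E·I).
Solve for E: E = (P·L^3) / (3·delta·I).
Convert to SI units:
  P = 45 kN = 45000 N
  delta = 0.2968 mm = 0.0002968 m
Substitute:
  E = (45000 × 0.75^3) / (3 × 0.0002968 × 0.00026)
  E = 8.2 × 10¹⁰ Pa
Convert: E = 8.2 × 10¹⁰ Pa = 82 GPa
Final answer: E = 82 GPa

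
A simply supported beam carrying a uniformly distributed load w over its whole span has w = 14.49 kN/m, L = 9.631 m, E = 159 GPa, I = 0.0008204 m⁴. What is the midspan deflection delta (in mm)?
Model: a simply supported beam carrying a uniformly distributed load w over its whole span, so delta = (5·w·L^4) / (384·E·I).
Convert to SI units:
  w = 14.49 kN/m = 14490 N/m
  E = 159 GPa = 1.59 × 10¹¹ Pa
Substitute:
  delta = (5 × 14490 × 9.631^4) / (384 × (1.59 × 10¹¹) × 0.0008204)
  delta = 0.01244 m
Convert: delta = 0.01244 m = 12.44 mm
Final answer: delta = 12.44 mm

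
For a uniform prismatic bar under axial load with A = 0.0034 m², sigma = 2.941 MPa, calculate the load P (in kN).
Model: a uniform prismatic bar under axial load, so sigma = P / A.
Solve for P: P = sigma·A.
Convert to SI units:
  sigma = 2.941 MPa = 2.941 × 10⁶ Pa
Substitute:
  P = (2.941 × 10⁶) × 0.0034
  P = 9999 N
Convert: P = 9999 N = 9.999 kN
Final answer: P = 9.999 kN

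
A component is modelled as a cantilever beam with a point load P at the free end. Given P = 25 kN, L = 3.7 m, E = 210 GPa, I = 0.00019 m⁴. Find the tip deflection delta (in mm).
Model: a cantilever beam with a point load P at the free end, so delta = (P·L^3) / (3·E·I).
Convert to SI units:
  P = 25 kN = 25000 N
  E = 210 GPa = 2.1 × 10¹¹ Pa
Substitute:
  delta = (25000 × 3.7^3) / (3 × (2.1 × 10¹¹) × 0.00019)
  delta = 0.01058 m
Convert: delta = 0.01058 m = 10.58 mm
Final answer: delta = 10.58 mm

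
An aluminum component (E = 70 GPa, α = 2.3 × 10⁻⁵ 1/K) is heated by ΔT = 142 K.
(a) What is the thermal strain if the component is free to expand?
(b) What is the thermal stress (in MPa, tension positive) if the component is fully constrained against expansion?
(a) Free thermal strain ε_th = α·ΔT = (2.3 × 10⁻⁵) × 142 = 0.003266
(b) Fully constrained, the expansion is suppressed, so σ = -E·α·ΔT. Convert E = 70 GPa = 7 × 10¹⁰ Pa.
  σ = -(7 × 10¹⁰) × (2.3 × 10⁻⁵) × 142 = -2.286 × 10⁸ Pa = -228.6 MPa (compressive)
Final answer: (a) ε_th = 0.003266, (b) σ = -228.6 MPa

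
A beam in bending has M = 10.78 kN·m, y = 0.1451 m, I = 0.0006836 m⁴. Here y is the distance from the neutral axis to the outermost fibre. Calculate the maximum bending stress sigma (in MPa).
Model: a beam in bending, so sigma = (M·y) / I.
Convert to SI units:
  M = 10.78 kN·m = 10780 N·m
Substitute:
  sigma = (10780 × 0.1451) / 0.0006836
  sigma = 2.288 × 10⁶ Pa
Convert: sigma = 2.288 × 10⁶ Pa = 2.288 MPa
Final answer: sigma = 2.288 MPa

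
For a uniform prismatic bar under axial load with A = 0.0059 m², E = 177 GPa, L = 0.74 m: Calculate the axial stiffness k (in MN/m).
Model: a uniform prismatic bar under axial load, so k = (A·E) / L.
Convert to SI units:
  E = 177 GPa = 1.77 × 10¹¹ Pa
Substitute:
  k = (0.0059 × (1.77 × 10¹¹)) / 0.74
  k = 1.411 × 10⁹ N/m
Convert: k = 1.411 × 10⁹ N/m = 1411 MN/m
Final answer: k = 1411 MN/m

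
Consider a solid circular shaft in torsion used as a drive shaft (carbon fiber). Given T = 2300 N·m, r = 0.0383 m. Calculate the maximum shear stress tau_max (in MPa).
Model: a solid circular shaft in torsion, so tau_max = (2·T) / (π·r^3).
Substitute:
  tau_max = (2 × 2300) / (π × 0.0383^3)
  tau_max = 2.606 × 10⁷ Pa
Convert: tau_max = 2.606 × 10⁷ Pa = 26.06 MPa
Final answer: tau_max = 26.06 MPa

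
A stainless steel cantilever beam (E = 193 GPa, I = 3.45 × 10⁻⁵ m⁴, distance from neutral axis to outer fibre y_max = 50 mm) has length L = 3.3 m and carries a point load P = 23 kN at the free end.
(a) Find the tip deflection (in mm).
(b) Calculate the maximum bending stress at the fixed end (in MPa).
(a) Tip deflection of a cantilever with an end point load: δ = P·L^3 / (3·E·I). Convert P = 23 kN = 23000 N, E = 193 GPa = 1.93 × 10¹¹ Pa.
  δ = (23000 × 3.3^3) / (3 × (1.93 × 10¹¹) × (3.45 × 10⁻⁵)) = 0.04138 m = 41.38 mm
(b) Maximum bending moment at the fixed end: M = P·L = 23000 × 3.3 = 75900 N·m. Convert y_max = 50 mm = 0.05 m.
  σ = M·y_max / I = (75900 × 0.05) / (3.45 × 10⁻⁵) = 1.1 × 10⁸ Pa = 110 MPa
Final answer: (a) δ = 41.38 mm, (b) σ = 110 MPa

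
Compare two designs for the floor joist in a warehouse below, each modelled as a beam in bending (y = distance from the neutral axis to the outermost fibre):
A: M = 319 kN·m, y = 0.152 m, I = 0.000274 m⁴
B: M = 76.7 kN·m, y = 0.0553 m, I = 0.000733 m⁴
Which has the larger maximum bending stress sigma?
Model: a beam in bending (y = distance from the neutral axis to the outermost fibre), so sigma = (M·y) / I (SI units).
  A: sigma = (319000 × 0.152) / 0.000274 = 1.77 × 10⁸ Pa = 177 MPa
  B: sigma = (76700 × 0.0553) / 0.000733 = 5.787 × 10⁶ Pa = 5.787 MPa
177 MPa > 5.787 MPa, so A is larger.
Final answer: A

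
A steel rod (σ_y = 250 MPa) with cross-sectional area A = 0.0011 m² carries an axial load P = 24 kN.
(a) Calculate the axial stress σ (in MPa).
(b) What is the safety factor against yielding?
(a) Axial stress σ = P/A. Convert P = 24 kN = 24000 N.
  σ = 24000 / 0.0011 = 2.182 × 10⁷ Pa = 21.82 MPa
(b) Safety factor SF = σ_y/σ = 250 / 21.82 = 11.46
Final answer: (a) σ = 21.82 MPa, (b) SF = 11.46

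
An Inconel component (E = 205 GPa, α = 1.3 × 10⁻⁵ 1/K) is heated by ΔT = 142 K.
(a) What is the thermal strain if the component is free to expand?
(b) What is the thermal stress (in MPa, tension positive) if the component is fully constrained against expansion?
(a) Free thermal strain ε_th = α·ΔT = (1.3 × 10⁻⁵) × 142 = 0.001846
(b) Fully constrained, the expansion is suppressed, so σ = -E·α·ΔT. Convert E = 205 GPa = 2.05 × 10¹¹ Pa.
  σ = -(2.05 × 10¹¹) × (1.3 × 10⁻⁵) × 142 = -3.784 × 10⁸ Pa = -378.4 MPa (compressive)
Final answer: (a) ε_th = 0.001846, (b) σ = -378.4 MPa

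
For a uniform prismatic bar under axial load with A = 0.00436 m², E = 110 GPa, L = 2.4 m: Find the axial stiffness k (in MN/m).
Model: a uniform prismatic bar under axial load, so k = (A·E) / L.
Convert to SI units:
  E = 110 GPa = 1.1 × 10¹¹ Pa
Substitute:
  k = (0.00436 × (1.1 × 10¹¹)) / 2.4
  k = 1.998 × 10⁸ N/m
Convert: k = 1.998 × 10⁸ N/m = 199.8 MN/m
Final answer: k = 199.8 MN/m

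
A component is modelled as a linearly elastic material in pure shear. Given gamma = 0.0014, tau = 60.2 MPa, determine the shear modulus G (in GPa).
Model: a linearly elastic material in pure shear, so tau = G·gamma.
Solve for G: G = tau / gamma.
Convert to SI units:
  tau = 60.2 MPa = 6.02 × 10⁷ Pa
Substitute:
  G = (6.02 × 10⁷) / 0.0014
  G = 4.3 × 10¹⁰ Pa
Convert: G = 4.3 × 10¹⁰ Pa = 43 GPa
Final answer: G = 43 GPa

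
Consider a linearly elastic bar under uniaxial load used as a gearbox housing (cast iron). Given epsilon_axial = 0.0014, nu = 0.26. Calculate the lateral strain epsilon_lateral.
Model: a linearly elastic bar under uniaxial load, so epsilon_lateral = -nu·epsilon_axial.
Substitute:
  epsilon_lateral = -(0.26 × 0.0014)
  epsilon_lateral = -0.000364
Final answer: epsilon_lateral = -0.000364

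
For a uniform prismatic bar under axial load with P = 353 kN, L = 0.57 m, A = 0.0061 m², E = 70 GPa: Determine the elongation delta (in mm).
Model: a uniform prismatic bar under axial load, so delta = (P·L) / (A·E).
Convert to SI units:
  P = 353 kN = 353000 N
  E = 70 GPa = 7 × 10¹⁰ Pa
Substitute:
  delta = (353000 × 0.57) / (0.0061 × (7 × 10¹⁰))
  delta = 0.0004712 m
Convert: delta = 0.0004712 m = 0.4712 mm
Final answer: delta = 0.4712 mm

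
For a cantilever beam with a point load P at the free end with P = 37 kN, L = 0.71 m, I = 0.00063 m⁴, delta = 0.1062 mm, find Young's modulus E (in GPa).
Model: a cantilever beam with a point load P at the free end, so delta = (P·L^3) / (3·E·I).
Solve for E: E = (P·L^3) / (3·delta·I).
Convert to SI units:
  P = 37 kN = 37000 N
  delta = 0.1062 mm = 0.0001062 m
Substitute:
  E = (37000 × 0.71^3) / (3 × 0.0001062 × 0.00063)
  E = 6.598 × 10¹⁰ Pa
Convert: E = 6.598 × 10¹⁰ Pa = 65.98 GPa
Final answer: E = 65.98 GPa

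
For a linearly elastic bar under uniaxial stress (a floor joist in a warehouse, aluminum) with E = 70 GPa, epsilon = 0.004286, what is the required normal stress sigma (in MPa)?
Model: a linearly elastic bar under uniaxial stress, so epsilon = sigma / E.
Solve for sigma: sigma = epsilon·E.
Convert to SI units:
  E = 70 GPa = 7 × 10¹⁰ Pa
Substitute:
  sigma = 0.004286 × (7 × 10¹⁰)
  sigma = 3 × 10⁸ Pa
Convert: sigma = 3 × 10⁸ Pa = 300 MPa
Final answer: sigma = 300 MPa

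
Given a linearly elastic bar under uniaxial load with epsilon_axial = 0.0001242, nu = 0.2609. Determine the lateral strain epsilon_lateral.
Model: a linearly elastic bar under uniaxial load, so epsilon_lateral = -nu·epsilon_axial.
Substitute:
  epsilon_lateral = -(0.2609 × 0.0001242)
  epsilon_lateral = -3.24 × 10⁻⁵
Final answer: epsilon_lateral = -3.24 × 10⁻⁵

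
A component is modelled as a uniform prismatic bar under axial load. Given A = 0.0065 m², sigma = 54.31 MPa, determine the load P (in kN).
Model: a uniform prismatic bar under axial load, so sigma = P / A.
Solve for P: P = sigma·A.
Convert to SI units:
  sigma = 54.31 MPa = 5.431 × 10⁷ Pa
Substitute:
  P = (5.431 × 10⁷) × 0.0065
  P = 353000 N
Convert: P = 353000 N = 353 kN
Final answer: P = 353 kN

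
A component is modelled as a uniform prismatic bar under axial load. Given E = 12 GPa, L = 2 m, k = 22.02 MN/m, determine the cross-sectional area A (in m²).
Model: a uniform prismatic bar under axial load, so k = (A·E) / L.
Solve for A: A = (k·L) / E.
Convert to SI units:
  E = 12 GPa = 1.2 × 10¹⁰ Pa
  k = 22.02 MN/m = 2.202 × 10⁷ N/m
Substitute:
  A = ((2.202 × 10⁷) × 2) / (1.2 × 10¹⁰)
  A = 0.00367 m²
Final answer: A = 0.00367 m²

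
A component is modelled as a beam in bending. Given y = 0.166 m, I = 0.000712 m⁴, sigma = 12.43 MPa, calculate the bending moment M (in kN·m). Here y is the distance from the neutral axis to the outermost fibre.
Model: a beam in bending, so sigma = (M·y) / I.
Solve for M: M = (sigma·I) / y.
Convert to SI units:
  sigma = 12.43 MPa = 1.243 × 10⁷ Pa
Substitute:
  M = ((1.243 × 10⁷) × 0.000712) / 0.166
  M = 53310 N·m
Convert: M = 53310 N·m = 53.31 kN·m
Final answer: M = 53.31 kN·m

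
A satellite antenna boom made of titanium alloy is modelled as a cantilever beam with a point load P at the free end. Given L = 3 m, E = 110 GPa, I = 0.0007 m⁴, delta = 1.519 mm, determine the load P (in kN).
Model: a cantilever beam with a point load P at the free end, so delta = (P·L^3) / (3·E·I).
Solve for P: P = (3·delta·E·I) / L^3.
Convert to SI units:
  E = 110 GPa = 1.1 × 10¹¹ Pa
  delta = 1.519 mm = 0.001519 m
Substitute:
  P = (3 × 0.001519 × (1.1 × 10¹¹) × 0.0007) / 3^3
  P = 13000 N
Convert: P = 13000 N = 13 kN
Final answer: P = 13 kN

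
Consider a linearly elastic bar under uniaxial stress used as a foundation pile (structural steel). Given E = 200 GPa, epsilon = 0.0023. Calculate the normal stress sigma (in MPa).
Model: a linearly elastic bar under uniaxial stress, so sigma = E·epsilon.
Convert to SI units:
  E = 200 GPa = 2 × 10¹¹ Pa
Substitute:
  sigma = (2 × 10¹¹) × 0.0023
  sigma = 4.6 × 10⁸ Pa
Convert: sigma = 4.6 × 10⁸ Pa = 460 MPa
Final answer: sigma = 460 MPa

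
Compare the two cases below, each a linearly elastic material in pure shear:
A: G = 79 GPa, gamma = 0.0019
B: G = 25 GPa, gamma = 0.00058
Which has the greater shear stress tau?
Model: a linearly elastic material in pure shear, so tau = G·gamma (SI units).
  A: tau = (7.9 × 10¹⁰) × 0.0019 = 1.501 × 10⁸ Pa = 150.1 MPa
  B: tau = (2.5 × 10¹⁰) × 0.00058 = 1.45 × 10⁷ Pa = 14.5 MPa
150.1 MPa > 14.5 MPa, so A is larger.
Final answer: A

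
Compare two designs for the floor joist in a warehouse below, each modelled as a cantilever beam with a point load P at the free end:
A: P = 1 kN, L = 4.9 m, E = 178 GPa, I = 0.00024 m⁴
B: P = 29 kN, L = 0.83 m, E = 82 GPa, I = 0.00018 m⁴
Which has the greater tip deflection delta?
Model: a cantilever beam with a point load P at the free end, so delta = (P·L^3) / (3·E·I) (SI units).
  A: delta = (1000 × 4.9^3) / (3 × (1.78 × 10¹¹) × 0.00024) = 0.000918 m = 0.918 mm
  B: delta = (29000 × 0.83^3) / (3 × (8.2 × 10¹⁰) × 0.00018) = 0.0003745 m = 0.3745 mm
0.918 mm > 0.3745 mm, so A is larger.
Final answer: A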